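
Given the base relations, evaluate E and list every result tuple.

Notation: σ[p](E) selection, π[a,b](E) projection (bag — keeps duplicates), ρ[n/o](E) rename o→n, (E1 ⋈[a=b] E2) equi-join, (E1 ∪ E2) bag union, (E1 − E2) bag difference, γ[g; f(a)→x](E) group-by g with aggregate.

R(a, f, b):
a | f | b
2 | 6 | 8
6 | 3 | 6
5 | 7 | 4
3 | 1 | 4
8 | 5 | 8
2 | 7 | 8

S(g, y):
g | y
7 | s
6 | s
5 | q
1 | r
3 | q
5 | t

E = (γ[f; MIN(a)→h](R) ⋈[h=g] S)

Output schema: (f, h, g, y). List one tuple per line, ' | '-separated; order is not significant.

Per-node cardinality:
  R → 6
  γ[f; MIN(a)→h](R) → 5
  S → 6
  (γ[f; MIN(a)→h](R) ⋈[h=g] S) → 2

== RESULT ==
f | h | g | y
1 | 3 | 3 | q
3 | 6 | 6 | s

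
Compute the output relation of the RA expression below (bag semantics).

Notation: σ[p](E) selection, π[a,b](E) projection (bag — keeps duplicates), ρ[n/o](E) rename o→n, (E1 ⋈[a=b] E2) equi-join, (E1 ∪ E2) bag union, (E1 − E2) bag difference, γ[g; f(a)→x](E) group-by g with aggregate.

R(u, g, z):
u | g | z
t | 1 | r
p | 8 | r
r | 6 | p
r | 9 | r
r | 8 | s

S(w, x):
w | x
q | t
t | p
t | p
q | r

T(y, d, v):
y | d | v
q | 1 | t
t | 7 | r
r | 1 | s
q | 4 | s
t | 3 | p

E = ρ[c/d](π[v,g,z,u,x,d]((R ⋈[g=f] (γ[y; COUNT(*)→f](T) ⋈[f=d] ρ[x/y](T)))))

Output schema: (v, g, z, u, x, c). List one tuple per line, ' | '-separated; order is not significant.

Subexpression sizes:
  R → 5
  T → 5
  γ[y; COUNT(*)→f](T) → 3
  T → 5
  ρ[x/y](T) → 5
  (γ[y; COUNT(*)→f](T) ⋈[f=d] ρ[x/y](T)) → 2
  (R ⋈[g=f] (γ[y; COUNT(*)→f](T) ⋈[f=d] ρ[x/y](T))) → 2
  π[v,g,z,u,x,d]((R ⋈[g=f] (γ[y; COUNT(*)→f](T) ⋈[f=d] ρ[x/y](T)))) → 2
  ρ[c/d](π[v,g,z,u,x,d]((R ⋈[g=f] (γ[y; COUNT(*)→f](T) ⋈[f=d] ρ[x/y](T))))) → 2

== RESULT ==
v | g | z | u | x | c
s | 1 | r | t | r | 1
t | 1 | r | t | q | 1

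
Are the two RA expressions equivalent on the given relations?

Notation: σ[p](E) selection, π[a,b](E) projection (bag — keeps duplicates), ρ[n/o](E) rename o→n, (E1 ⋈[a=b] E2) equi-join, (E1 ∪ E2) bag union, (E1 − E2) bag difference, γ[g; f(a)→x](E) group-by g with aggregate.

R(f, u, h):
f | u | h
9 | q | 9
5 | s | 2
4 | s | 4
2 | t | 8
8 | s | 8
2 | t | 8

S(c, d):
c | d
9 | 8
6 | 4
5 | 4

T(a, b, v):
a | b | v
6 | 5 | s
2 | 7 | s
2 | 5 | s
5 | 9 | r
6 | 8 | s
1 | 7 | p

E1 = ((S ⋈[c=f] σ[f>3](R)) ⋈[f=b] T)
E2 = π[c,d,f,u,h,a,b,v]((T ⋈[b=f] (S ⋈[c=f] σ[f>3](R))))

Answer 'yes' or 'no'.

E1 per-node cardinality:
  S → 3
  R → 6
  σ[f>3](R) → 4
  (S ⋈[c=f] σ[f>3](R)) → 2
  T → 6
  ((S ⋈[c=f] σ[f>3](R)) ⋈[f=b] T) → 3
E2 per-node cardinality:
  T → 6
  S → 3
  R → 6
  σ[f>3](R) → 4
  (S ⋈[c=f] σ[f>3](R)) → 2
  (T ⋈[b=f] (S ⋈[c=f] σ[f>3](R))) → 3
  π[c,d,f,u,h,a,b,v]((T ⋈[b=f] (S ⋈[c=f] σ[f>3](R)))) → 3

E1 and E2 produce the same multiset:
c | d | f | u | h | a | b | v
5 | 4 | 5 | s | 2 | 2 | 5 | s
5 | 4 | 5 | s | 2 | 6 | 5 | s
9 | 8 | 9 | q | 9 | 5 | 9 | r

yes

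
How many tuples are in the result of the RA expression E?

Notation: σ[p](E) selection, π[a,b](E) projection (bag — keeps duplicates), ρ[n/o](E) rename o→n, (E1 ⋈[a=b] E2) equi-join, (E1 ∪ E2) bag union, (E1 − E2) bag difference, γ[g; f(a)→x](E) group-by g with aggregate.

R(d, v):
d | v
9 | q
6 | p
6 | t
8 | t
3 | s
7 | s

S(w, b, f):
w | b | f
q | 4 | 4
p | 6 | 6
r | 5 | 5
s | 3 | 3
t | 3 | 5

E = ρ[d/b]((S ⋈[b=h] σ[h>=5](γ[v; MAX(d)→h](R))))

Subexpression sizes:
  S → 5
  R → 6
  γ[v; MAX(d)→h](R) → 4
  σ[h>=5](γ[v; MAX(d)→h](R)) → 4
  (S ⋈[b=h] σ[h>=5](γ[v; MAX(d)→h](R))) → 1
  ρ[d/b]((S ⋈[b=h] σ[h>=5](γ[v; MAX(d)→h](R)))) → 1

|E| = 1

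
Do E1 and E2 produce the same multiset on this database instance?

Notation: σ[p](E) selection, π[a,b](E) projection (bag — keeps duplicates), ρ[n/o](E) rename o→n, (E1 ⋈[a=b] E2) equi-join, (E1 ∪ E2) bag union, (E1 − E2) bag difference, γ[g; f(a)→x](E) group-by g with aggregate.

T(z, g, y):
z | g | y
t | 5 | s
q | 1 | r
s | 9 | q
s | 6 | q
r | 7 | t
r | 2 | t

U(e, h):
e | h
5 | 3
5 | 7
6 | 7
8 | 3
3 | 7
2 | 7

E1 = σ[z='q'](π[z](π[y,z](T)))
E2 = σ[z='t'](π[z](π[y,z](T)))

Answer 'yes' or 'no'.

E1 per-node cardinality:
  T → 6
  π[y,z](T) → 6
  π[z](π[y,z](T)) → 6
  σ[z='q'](π[z](π[y,z](T))) → 1
E2 per-node cardinality:
  T → 6
  π[y,z](T) → 6
  π[z](π[y,z](T)) → 6
  σ[z='t'](π[z](π[y,z](T))) → 1

E1 result:
z
q
E2 result:
z
t
Witness: ('t',) appears 0× in E1 but 1× in E2.

no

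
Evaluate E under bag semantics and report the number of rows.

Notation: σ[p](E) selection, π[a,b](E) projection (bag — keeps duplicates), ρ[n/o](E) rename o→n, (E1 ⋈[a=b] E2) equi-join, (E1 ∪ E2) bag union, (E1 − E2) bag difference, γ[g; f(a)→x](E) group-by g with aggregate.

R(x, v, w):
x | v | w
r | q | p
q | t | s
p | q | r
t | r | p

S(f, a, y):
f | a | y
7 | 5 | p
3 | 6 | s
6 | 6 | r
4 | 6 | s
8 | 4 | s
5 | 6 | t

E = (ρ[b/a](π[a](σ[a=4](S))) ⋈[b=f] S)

Stepwise |·|:
  S → 6
  σ[a=4](S) → 1
  π[a](σ[a=4](S)) → 1
  ρ[b/a](π[a](σ[a=4](S))) → 1
  S → 6
  (ρ[b/a](π[a](σ[a=4](S))) ⋈[b=f] S) → 1

|E| = 1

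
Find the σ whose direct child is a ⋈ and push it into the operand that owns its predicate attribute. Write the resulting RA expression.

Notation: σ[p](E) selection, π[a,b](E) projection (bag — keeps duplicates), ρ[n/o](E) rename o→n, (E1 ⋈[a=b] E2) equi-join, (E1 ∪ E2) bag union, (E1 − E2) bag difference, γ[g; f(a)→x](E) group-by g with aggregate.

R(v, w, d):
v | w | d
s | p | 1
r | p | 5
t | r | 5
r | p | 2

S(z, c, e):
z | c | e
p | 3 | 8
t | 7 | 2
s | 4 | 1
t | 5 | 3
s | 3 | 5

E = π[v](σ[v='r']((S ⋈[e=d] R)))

σ filters on v, owned by the right side.
E' = π[v]((S ⋈[e=d] σ[v='r'](R)))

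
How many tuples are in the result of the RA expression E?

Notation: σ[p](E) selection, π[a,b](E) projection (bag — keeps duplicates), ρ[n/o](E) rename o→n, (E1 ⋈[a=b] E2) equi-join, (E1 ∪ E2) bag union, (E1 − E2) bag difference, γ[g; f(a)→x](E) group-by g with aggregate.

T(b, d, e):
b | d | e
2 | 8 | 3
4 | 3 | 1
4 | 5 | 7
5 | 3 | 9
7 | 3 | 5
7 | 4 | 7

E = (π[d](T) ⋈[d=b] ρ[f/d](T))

Row counts bottom-up:
  T → 6
  π[d](T) → 6
  T → 6
  ρ[f/d](T) → 6
  (π[d](T) ⋈[d=b] ρ[f/d](T)) → 3

|E| = 3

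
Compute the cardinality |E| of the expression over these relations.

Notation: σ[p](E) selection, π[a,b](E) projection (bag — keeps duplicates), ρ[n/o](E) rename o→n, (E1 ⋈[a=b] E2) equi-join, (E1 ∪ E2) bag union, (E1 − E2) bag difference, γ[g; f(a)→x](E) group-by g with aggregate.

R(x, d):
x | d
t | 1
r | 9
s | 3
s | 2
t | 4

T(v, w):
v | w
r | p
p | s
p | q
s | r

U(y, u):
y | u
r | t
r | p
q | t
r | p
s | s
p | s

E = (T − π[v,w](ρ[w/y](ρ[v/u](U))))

Stepwise |·|:
  T → 4
  U → 6
  ρ[v/u](U) → 6
  ρ[w/y](ρ[v/u](U)) → 6
  π[v,w](ρ[w/y](ρ[v/u](U))) → 6
  (T − π[v,w](ρ[w/y](ρ[v/u](U)))) → 4

|E| = 4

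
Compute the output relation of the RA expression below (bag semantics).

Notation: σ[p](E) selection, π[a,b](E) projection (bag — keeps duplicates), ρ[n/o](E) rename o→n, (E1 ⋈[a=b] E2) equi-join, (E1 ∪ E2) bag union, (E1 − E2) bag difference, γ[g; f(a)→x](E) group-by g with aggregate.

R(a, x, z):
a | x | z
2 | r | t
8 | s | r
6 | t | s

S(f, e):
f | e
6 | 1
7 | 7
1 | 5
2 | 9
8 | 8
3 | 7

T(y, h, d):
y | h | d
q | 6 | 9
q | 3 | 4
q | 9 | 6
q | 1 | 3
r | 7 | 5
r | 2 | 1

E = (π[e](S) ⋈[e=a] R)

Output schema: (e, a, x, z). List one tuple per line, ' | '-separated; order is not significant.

Row counts bottom-up:
  S → 6
  π[e](S) → 6
  R → 3
  (π[e](S) ⋈[e=a] R) → 1

== RESULT ==
e | a | x | z
8 | 8 | s | r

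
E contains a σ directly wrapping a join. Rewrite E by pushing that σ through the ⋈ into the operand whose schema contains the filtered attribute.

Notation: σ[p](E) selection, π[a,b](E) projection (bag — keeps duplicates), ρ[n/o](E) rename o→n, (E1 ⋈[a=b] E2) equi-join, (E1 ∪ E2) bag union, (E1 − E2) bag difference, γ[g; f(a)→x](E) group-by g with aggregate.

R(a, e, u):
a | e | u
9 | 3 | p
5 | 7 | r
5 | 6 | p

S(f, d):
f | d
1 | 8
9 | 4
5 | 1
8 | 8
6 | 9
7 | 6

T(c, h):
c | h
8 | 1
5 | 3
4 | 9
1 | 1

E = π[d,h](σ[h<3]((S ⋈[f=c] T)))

σ filters on h, owned by the right side.
E' = π[d,h]((S ⋈[f=c] σ[h<3](T)))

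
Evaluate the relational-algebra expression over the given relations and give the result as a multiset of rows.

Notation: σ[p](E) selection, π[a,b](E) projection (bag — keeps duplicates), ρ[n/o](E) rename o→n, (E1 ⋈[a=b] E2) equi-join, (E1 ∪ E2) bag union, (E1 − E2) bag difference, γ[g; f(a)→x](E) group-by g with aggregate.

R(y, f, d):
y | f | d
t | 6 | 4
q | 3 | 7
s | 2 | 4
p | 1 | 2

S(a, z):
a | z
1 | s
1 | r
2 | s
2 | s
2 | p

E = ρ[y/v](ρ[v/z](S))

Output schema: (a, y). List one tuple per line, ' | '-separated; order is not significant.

Row counts bottom-up:
  S → 5
  ρ[v/z](S) → 5
  ρ[y/v](ρ[v/z](S)) → 5

== RESULT ==
a | y
1 | r
1 | s
2 | p
2 | s
2 | s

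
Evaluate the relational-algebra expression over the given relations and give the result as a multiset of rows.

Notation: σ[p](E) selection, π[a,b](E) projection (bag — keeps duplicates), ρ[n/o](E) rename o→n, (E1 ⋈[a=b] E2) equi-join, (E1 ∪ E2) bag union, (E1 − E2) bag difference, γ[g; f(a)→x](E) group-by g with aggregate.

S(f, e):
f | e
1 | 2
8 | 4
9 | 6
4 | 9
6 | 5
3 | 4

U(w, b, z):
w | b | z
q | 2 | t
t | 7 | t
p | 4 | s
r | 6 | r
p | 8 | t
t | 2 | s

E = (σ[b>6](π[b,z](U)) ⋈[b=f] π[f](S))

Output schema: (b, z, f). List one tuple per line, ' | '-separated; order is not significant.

Row counts bottom-up:
  U → 6
  π[b,z](U) → 6
  σ[b>6](π[b,z](U)) → 2
  S → 6
  π[f](S) → 6
  (σ[b>6](π[b,z](U)) ⋈[b=f] π[f](S)) → 1

== RESULT ==
b | z | f
8 | t | 8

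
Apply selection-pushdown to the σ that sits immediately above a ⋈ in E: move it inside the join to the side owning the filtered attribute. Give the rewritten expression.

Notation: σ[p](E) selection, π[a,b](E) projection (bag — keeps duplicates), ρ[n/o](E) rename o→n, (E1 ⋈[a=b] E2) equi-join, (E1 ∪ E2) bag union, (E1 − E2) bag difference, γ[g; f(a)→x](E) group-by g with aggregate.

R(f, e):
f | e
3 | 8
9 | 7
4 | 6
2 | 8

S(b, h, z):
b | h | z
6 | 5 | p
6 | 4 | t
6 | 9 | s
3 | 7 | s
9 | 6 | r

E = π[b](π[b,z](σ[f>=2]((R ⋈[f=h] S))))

σ filters on f, owned by the left side.
E' = π[b](π[b,z]((σ[f>=2](R) ⋈[f=h] S)))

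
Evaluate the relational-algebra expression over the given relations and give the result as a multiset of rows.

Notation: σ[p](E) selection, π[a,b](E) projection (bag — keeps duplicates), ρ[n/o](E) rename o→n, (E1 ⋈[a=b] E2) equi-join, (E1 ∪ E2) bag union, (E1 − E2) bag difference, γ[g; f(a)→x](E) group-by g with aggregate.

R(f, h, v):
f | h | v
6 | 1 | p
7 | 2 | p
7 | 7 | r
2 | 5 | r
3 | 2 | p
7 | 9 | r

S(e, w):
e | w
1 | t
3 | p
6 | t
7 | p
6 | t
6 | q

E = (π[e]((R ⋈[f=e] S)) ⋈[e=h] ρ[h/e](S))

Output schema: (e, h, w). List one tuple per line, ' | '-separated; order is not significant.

Subexpression sizes:
  R → 6
  S → 6
  (R ⋈[f=e] S) → 7
  π[e]((R ⋈[f=e] S)) → 7
  S → 6
  ρ[h/e](S) → 6
  (π[e]((R ⋈[f=e] S)) ⋈[e=h] ρ[h/e](S)) → 13

== RESULT ==
e | h | w
3 | 3 | p
6 | 6 | q
6 | 6 | q
6 | 6 | q
6 | 6 | t
6 | 6 | t
6 | 6 | t
6 | 6 | t
6 | 6 | t
6 | 6 | t
7 | 7 | p
7 | 7 | p
7 | 7 | p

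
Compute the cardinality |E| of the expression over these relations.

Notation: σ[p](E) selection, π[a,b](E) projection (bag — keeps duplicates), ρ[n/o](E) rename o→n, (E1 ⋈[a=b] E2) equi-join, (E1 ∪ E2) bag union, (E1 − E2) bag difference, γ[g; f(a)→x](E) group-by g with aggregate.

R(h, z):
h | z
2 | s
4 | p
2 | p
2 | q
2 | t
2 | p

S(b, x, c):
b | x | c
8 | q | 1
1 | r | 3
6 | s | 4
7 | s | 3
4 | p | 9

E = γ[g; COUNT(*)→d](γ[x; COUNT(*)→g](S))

Subexpression sizes:
  S → 5
  γ[x; COUNT(*)→g](S) → 4
  γ[g; COUNT(*)→d](γ[x; COUNT(*)→g](S)) → 2

|E| = 2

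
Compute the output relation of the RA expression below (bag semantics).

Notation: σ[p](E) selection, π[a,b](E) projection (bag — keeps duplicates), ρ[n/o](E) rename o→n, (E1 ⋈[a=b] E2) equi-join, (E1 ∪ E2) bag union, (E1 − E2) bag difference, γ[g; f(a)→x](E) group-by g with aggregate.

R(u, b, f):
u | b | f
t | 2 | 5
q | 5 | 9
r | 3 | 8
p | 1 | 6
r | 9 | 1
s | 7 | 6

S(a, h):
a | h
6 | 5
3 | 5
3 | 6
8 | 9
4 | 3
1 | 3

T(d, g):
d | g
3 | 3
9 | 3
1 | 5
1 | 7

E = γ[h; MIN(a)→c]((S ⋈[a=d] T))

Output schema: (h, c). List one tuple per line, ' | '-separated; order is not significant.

Stepwise |·|:
  S → 6
  T → 4
  (S ⋈[a=d] T) → 4
  γ[h; MIN(a)→c]((S ⋈[a=d] T)) → 3

== RESULT ==
h | c
3 | 1
5 | 3
6 | 3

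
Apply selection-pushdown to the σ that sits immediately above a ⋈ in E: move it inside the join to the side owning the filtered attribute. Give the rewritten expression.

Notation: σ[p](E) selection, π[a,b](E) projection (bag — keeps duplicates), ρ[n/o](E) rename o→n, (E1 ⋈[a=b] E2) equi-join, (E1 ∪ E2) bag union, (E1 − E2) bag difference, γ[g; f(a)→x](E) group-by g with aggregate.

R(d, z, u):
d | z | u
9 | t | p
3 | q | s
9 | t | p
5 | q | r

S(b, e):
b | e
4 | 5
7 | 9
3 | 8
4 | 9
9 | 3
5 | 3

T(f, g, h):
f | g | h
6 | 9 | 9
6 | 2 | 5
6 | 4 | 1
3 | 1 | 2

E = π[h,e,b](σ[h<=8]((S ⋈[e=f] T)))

σ filters on h, owned by the right side.
E' = π[h,e,b]((S ⋈[e=f] σ[h<=8](T)))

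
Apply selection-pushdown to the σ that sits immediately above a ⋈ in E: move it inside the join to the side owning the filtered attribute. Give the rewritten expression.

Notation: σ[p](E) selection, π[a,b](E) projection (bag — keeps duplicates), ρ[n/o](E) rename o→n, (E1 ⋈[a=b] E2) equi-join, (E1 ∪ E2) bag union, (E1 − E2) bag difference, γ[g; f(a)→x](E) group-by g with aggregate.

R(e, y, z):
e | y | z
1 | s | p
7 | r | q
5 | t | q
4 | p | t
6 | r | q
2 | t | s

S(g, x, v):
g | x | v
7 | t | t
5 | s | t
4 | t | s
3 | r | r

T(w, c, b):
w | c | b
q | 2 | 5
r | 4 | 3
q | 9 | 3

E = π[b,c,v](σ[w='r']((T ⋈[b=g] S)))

σ filters on w, owned by the left side.
E' = π[b,c,v]((σ[w='r'](T) ⋈[b=g] S))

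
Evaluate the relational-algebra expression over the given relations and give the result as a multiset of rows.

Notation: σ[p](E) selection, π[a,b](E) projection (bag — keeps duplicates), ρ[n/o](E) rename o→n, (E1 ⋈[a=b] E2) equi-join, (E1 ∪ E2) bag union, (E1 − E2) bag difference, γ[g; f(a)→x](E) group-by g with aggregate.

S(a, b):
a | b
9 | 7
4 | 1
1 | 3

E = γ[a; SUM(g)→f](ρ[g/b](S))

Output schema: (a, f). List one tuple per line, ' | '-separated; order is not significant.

Stepwise |·|:
  S → 3
  ρ[g/b](S) → 3
  γ[a; SUM(g)→f](ρ[g/b](S)) → 3

== RESULT ==
a | f
1 | 3
4 | 1
9 | 7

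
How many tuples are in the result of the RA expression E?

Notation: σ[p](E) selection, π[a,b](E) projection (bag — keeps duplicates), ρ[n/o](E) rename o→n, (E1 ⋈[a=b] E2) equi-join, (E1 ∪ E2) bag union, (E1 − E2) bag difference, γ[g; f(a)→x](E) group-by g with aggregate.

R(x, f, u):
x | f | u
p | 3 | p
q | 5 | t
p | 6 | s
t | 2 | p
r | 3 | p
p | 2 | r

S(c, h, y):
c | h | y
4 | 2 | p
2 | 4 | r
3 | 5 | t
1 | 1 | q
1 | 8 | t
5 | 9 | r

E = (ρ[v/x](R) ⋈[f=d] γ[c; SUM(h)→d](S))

Per-node cardinality:
  R → 6
  ρ[v/x](R) → 6
  S → 6
  γ[c; SUM(h)→d](S) → 5
  (ρ[v/x](R) ⋈[f=d] γ[c; SUM(h)→d](S)) → 3

|E| = 3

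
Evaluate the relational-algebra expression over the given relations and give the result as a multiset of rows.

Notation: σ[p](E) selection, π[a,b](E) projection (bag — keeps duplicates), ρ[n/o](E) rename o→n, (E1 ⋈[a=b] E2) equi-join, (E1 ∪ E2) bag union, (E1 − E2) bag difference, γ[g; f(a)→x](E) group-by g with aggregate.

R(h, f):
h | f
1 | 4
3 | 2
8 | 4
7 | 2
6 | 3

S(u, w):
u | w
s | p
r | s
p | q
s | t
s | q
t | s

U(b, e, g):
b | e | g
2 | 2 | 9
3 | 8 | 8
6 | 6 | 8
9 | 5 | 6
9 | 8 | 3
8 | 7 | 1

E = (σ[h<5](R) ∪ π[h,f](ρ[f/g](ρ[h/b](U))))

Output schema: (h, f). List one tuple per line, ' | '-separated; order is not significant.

Per-node cardinality:
  R → 5
  σ[h<5](R) → 2
  U → 6
  ρ[h/b](U) → 6
  ρ[f/g](ρ[h/b](U)) → 6
  π[h,f](ρ[f/g](ρ[h/b](U))) → 6
  (σ[h<5](R) ∪ π[h,f](ρ[f/g](ρ[h/b](U)))) → 8

== RESULT ==
h | f
1 | 4
2 | 9
3 | 2
3 | 8
6 | 8
8 | 1
9 | 3
9 | 6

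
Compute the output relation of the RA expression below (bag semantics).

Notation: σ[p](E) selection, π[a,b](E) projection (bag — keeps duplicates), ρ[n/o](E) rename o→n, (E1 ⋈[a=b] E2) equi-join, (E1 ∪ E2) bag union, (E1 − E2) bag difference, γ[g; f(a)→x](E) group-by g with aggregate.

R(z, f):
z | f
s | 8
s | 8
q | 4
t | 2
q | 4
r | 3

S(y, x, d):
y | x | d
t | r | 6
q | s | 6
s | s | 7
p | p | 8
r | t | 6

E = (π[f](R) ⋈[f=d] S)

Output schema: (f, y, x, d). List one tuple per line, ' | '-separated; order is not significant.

Row counts bottom-up:
  R → 6
  π[f](R) → 6
  S → 5
  (π[f](R) ⋈[f=d] S) → 2

== RESULT ==
f | y | x | d
8 | p | p | 8
8 | p | p | 8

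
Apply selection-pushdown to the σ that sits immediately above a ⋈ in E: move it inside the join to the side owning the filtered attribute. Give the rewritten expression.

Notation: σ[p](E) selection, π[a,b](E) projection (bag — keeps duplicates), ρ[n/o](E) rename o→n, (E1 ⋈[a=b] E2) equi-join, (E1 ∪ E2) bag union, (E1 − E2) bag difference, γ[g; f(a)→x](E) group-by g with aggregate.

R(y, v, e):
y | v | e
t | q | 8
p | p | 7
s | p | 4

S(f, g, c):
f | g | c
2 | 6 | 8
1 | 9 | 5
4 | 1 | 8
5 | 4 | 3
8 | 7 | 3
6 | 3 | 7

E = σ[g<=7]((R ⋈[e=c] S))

σ filters on g, owned by the right side.
E' = (R ⋈[e=c] σ[g<=7](S))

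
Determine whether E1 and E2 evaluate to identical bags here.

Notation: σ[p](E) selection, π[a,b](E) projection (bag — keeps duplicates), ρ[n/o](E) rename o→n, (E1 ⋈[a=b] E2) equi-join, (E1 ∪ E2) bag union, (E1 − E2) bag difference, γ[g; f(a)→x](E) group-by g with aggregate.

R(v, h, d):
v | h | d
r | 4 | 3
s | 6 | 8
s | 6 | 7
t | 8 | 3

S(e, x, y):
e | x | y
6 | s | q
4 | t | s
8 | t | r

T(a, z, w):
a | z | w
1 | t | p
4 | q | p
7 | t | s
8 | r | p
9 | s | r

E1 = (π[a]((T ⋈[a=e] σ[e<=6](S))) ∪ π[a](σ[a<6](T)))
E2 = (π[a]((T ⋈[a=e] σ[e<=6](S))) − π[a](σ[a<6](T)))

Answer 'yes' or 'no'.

E1 subexpression sizes:
  T → 5
  S → 3
  σ[e<=6](S) → 2
  (T ⋈[a=e] σ[e<=6](S)) → 1
  π[a]((T ⋈[a=e] σ[e<=6](S))) → 1
  T → 5
  σ[a<6](T) → 2
  π[a](σ[a<6](T)) → 2
  (π[a]((T ⋈[a=e] σ[e<=6](S))) ∪ π[a](σ[a<6](T))) → 3
E2 subexpression sizes:
  T → 5
  S → 3
  σ[e<=6](S) → 2
  (T ⋈[a=e] σ[e<=6](S)) → 1
  π[a]((T ⋈[a=e] σ[e<=6](S))) → 1
  T → 5
  σ[a<6](T) → 2
  π[a](σ[a<6](T)) → 2
  (π[a]((T ⋈[a=e] σ[e<=6](S))) − π[a](σ[a<6](T))) → 0

E1 result:
a
1
4
4
E2 result:
a
(0 rows)
Witness: (1,) appears 1× in E1 but 0× in E2.

no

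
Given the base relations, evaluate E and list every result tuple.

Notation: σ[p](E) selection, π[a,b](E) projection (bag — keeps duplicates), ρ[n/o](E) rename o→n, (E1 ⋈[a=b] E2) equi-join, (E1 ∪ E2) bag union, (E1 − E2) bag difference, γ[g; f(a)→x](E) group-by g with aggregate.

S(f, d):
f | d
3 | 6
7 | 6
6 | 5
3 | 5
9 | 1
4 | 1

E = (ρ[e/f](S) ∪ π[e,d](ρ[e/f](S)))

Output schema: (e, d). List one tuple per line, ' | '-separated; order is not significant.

Subexpression sizes:
  S → 6
  ρ[e/f](S) → 6
  S → 6
  ρ[e/f](S) → 6
  π[e,d](ρ[e/f](S)) → 6
  (ρ[e/f](S) ∪ π[e,d](ρ[e/f](S))) → 12

== RESULT ==
e | d
3 | 5
3 | 5
3 | 6
3 | 6
4 | 1
4 | 1
6 | 5
6 | 5
7 | 6
7 | 6
9 | 1
9 | 1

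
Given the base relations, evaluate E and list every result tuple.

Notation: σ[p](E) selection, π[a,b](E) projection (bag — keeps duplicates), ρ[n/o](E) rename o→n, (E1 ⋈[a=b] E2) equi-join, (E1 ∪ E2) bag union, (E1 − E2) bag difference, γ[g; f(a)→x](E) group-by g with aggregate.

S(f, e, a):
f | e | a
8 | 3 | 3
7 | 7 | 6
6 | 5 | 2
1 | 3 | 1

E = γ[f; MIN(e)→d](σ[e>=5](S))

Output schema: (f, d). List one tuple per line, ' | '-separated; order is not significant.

Subexpression sizes:
  S → 4
  σ[e>=5](S) → 2
  γ[f; MIN(e)→d](σ[e>=5](S)) → 2

== RESULT ==
f | d
6 | 5
7 | 7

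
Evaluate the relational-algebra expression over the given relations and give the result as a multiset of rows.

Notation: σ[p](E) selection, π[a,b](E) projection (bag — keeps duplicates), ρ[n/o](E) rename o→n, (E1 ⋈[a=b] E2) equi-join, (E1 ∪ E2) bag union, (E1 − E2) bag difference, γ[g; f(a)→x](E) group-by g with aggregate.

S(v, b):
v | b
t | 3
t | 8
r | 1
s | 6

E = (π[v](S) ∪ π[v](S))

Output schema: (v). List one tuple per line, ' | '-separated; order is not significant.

Stepwise |·|:
  S → 4
  π[v](S) → 4
  S → 4
  π[v](S) → 4
  (π[v](S) ∪ π[v](S)) → 8

== RESULT ==
v
r
r
s
s
t
t
t
t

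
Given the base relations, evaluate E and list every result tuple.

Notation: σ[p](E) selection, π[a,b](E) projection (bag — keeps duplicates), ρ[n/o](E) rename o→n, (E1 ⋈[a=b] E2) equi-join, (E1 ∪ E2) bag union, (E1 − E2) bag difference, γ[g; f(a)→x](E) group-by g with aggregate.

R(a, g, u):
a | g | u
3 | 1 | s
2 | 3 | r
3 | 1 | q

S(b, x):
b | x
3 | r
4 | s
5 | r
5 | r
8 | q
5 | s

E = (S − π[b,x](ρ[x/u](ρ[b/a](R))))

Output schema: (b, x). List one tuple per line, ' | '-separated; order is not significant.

Subexpression sizes:
  S → 6
  R → 3
  ρ[b/a](R) → 3
  ρ[x/u](ρ[b/a](R)) → 3
  π[b,x](ρ[x/u](ρ[b/a](R))) → 3
  (S − π[b,x](ρ[x/u](ρ[b/a](R)))) → 6

== RESULT ==
b | x
3 | r
4 | s
5 | r
5 | r
5 | s
8 | q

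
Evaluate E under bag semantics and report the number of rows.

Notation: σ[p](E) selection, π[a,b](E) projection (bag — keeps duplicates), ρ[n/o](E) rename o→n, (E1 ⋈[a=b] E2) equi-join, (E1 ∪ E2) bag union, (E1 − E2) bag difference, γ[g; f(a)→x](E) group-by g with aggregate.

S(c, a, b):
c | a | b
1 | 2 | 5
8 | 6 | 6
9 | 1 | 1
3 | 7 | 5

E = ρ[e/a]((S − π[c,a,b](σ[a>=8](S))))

Subexpression sizes:
  S → 4
  S → 4
  σ[a>=8](S) → 0
  π[c,a,b](σ[a>=8](S)) → 0
  (S − π[c,a,b](σ[a>=8](S))) → 4
  ρ[e/a]((S − π[c,a,b](σ[a>=8](S)))) → 4

|E| = 4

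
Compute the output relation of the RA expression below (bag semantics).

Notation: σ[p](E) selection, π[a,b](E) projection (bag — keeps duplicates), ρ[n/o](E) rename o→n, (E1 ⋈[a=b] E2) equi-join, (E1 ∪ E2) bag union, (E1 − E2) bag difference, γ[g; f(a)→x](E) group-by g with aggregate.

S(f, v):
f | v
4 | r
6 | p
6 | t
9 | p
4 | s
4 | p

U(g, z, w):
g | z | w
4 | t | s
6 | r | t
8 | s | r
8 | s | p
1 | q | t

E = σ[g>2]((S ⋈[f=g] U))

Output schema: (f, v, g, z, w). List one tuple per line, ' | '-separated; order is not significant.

Per-node cardinality:
  S → 6
  U → 5
  (S ⋈[f=g] U) → 5
  σ[g>2]((S ⋈[f=g] U)) → 5

== RESULT ==
f | v | g | z | w
4 | p | 4 | t | s
4 | r | 4 | t | s
4 | s | 4 | t | s
6 | p | 6 | r | t
6 | t | 6 | r | t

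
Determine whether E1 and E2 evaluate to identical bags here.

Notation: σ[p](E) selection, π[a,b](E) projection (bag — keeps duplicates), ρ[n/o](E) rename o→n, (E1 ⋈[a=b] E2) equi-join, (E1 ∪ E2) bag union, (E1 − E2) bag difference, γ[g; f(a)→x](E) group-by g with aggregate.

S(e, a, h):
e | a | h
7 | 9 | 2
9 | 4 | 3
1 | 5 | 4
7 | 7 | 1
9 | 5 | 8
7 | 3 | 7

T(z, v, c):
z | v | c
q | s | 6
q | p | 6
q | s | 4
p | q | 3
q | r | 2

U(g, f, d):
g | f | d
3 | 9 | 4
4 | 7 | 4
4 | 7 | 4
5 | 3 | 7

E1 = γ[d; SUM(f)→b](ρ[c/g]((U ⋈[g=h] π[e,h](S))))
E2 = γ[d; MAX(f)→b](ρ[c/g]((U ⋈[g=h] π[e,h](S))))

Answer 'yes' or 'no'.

E1 stepwise |·|:
  U → 4
  S → 6
  π[e,h](S) → 6
  (U ⋈[g=h] π[e,h](S)) → 3
  ρ[c/g]((U ⋈[g=h] π[e,h](S))) → 3
  γ[d; SUM(f)→b](ρ[c/g]((U ⋈[g=h] π[e,h](S)))) → 1
E2 stepwise |·|:
  U → 4
  S → 6
  π[e,h](S) → 6
  (U ⋈[g=h] π[e,h](S)) → 3
  ρ[c/g]((U ⋈[g=h] π[e,h](S))) → 3
  γ[d; MAX(f)→b](ρ[c/g]((U ⋈[g=h] π[e,h](S)))) → 1

E1 result:
d | b
4 | 23
E2 result:
d | b
4 | 9
Witness: (4, 9) appears 0× in E1 but 1× in E2.

no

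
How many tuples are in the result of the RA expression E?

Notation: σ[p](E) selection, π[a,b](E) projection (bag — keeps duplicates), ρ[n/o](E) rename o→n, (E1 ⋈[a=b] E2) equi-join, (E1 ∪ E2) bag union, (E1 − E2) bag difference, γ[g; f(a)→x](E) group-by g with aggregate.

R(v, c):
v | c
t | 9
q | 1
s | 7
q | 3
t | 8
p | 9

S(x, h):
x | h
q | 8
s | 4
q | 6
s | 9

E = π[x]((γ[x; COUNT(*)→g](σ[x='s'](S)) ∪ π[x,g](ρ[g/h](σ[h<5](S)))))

Subexpression sizes:
  S → 4
  σ[x='s'](S) → 2
  γ[x; COUNT(*)→g](σ[x='s'](S)) → 1
  S → 4
  σ[h<5](S) → 1
  ρ[g/h](σ[h<5](S)) → 1
  π[x,g](ρ[g/h](σ[h<5](S))) → 1
  (γ[x; COUNT(*)→g](σ[x='s'](S)) ∪ π[x,g](ρ[g/h](σ[h<5](S)))) → 2
  π[x]((γ[x; COUNT(*)→g](σ[x='s'](S)) ∪ π[x,g](ρ[g/h](σ[h<5](S))))) → 2

|E| = 2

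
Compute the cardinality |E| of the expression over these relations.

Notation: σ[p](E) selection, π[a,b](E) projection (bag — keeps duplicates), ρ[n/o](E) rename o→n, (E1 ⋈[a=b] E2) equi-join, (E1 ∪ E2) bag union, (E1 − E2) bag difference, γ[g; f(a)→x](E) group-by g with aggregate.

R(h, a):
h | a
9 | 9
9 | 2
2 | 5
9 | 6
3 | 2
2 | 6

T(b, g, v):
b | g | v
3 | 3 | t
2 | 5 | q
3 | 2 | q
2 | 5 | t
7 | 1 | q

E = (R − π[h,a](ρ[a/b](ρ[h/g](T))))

Row counts bottom-up:
  R → 6
  T → 5
  ρ[h/g](T) → 5
  ρ[a/b](ρ[h/g](T)) → 5
  π[h,a](ρ[a/b](ρ[h/g](T))) → 5
  (R − π[h,a](ρ[a/b](ρ[h/g](T)))) → 6

|E| = 6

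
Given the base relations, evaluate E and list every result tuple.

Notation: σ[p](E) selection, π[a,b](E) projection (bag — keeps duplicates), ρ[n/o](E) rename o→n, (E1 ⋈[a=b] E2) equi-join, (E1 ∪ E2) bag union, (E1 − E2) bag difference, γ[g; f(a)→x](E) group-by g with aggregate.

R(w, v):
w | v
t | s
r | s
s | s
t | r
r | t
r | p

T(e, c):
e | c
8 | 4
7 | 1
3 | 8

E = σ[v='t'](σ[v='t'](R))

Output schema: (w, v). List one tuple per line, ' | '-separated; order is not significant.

Per-node cardinality:
  R → 6
  σ[v='t'](R) → 1
  σ[v='t'](σ[v='t'](R)) → 1

== RESULT ==
w | v
r | t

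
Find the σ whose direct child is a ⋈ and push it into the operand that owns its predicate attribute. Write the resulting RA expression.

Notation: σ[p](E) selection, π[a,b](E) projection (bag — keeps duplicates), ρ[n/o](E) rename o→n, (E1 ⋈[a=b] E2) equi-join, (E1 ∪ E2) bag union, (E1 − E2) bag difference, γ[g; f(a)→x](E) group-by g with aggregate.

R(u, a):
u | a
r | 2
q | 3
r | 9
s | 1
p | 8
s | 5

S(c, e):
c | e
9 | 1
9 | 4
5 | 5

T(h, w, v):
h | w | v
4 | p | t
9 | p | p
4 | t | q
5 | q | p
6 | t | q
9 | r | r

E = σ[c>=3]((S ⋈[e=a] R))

σ filters on c, owned by the left side.
E' = (σ[c>=3](S) ⋈[e=a] R)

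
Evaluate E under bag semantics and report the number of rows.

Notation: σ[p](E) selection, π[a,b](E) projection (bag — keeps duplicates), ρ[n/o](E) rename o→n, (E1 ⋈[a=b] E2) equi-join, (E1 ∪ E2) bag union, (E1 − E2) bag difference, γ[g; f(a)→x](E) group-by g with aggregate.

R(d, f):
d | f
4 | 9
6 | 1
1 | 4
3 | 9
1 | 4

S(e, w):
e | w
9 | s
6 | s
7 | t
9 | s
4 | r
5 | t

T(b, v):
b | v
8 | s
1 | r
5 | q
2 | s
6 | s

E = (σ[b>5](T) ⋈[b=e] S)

Stepwise |·|:
  T → 5
  σ[b>5](T) → 2
  S → 6
  (σ[b>5](T) ⋈[b=e] S) → 1

|E| = 1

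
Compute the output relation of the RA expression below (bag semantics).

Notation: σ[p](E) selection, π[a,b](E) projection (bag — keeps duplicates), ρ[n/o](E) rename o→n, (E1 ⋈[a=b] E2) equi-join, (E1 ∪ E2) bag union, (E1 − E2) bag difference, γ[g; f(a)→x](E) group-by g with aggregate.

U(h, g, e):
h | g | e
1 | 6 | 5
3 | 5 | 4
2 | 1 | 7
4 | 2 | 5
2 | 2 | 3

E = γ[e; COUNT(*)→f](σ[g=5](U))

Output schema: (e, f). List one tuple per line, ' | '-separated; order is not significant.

Per-node cardinality:
  U → 5
  σ[g=5](U) → 1
  γ[e; COUNT(*)→f](σ[g=5](U)) → 1

== RESULT ==
e | f
4 | 1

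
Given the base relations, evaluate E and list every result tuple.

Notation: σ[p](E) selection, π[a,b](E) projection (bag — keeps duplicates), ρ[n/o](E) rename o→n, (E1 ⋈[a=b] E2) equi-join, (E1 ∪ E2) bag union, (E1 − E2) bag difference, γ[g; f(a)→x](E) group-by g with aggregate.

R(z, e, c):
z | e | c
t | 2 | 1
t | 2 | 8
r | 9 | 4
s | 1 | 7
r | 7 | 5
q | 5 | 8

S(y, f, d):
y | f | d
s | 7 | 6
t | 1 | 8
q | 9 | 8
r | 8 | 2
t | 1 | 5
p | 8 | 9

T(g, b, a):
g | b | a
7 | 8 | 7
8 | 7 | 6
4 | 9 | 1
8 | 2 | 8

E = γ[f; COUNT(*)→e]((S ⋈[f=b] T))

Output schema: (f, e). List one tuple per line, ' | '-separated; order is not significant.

Per-node cardinality:
  S → 6
  T → 4
  (S ⋈[f=b] T) → 4
  γ[f; COUNT(*)→e]((S ⋈[f=b] T)) → 3

== RESULT ==
f | e
7 | 1
8 | 2
9 | 1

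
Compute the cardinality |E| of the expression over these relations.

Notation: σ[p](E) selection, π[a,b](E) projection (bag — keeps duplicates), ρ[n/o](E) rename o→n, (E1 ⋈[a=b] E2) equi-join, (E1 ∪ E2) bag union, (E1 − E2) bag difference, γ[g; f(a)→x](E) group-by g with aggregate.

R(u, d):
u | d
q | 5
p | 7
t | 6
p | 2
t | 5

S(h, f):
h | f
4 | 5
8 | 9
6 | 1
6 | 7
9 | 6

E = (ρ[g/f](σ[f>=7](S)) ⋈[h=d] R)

Row counts bottom-up:
  S → 5
  σ[f>=7](S) → 2
  ρ[g/f](σ[f>=7](S)) → 2
  R → 5
  (ρ[g/f](σ[f>=7](S)) ⋈[h=d] R) → 1

|E| = 1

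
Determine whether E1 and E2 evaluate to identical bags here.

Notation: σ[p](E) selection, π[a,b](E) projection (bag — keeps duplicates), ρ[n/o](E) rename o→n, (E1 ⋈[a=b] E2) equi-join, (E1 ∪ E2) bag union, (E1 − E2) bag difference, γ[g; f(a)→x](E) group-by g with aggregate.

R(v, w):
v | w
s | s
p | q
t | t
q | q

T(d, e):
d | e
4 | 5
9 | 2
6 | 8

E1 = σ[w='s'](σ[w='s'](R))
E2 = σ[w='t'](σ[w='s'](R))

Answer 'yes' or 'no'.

E1 subexpression sizes:
  R → 4
  σ[w='s'](R) → 1
  σ[w='s'](σ[w='s'](R)) → 1
E2 subexpression sizes:
  R → 4
  σ[w='s'](R) → 1
  σ[w='t'](σ[w='s'](R)) → 0

E1 result:
v | w
s | s
E2 result:
v | w
(0 rows)
Witness: ('s', 's') appears 1× in E1 but 0× in E2.

no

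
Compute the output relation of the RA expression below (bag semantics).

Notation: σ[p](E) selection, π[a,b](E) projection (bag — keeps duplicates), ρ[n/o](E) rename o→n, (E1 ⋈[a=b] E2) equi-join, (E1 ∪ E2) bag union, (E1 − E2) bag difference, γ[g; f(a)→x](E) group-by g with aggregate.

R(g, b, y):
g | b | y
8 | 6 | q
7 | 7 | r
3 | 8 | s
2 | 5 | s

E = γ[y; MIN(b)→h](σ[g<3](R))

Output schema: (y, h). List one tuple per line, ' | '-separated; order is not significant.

Per-node cardinality:
  R → 4
  σ[g<3](R) → 1
  γ[y; MIN(b)→h](σ[g<3](R)) → 1

== RESULT ==
y | h
s | 5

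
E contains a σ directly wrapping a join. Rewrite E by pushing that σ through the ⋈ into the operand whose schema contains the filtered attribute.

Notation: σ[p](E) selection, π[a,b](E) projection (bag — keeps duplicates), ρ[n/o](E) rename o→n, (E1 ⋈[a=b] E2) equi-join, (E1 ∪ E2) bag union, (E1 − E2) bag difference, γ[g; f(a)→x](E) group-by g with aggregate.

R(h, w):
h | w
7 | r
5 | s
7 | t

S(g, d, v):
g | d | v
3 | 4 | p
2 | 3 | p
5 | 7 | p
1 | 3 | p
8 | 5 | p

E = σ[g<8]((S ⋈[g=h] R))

σ filters on g, owned by the left side.
E' = (σ[g<8](S) ⋈[g=h] R)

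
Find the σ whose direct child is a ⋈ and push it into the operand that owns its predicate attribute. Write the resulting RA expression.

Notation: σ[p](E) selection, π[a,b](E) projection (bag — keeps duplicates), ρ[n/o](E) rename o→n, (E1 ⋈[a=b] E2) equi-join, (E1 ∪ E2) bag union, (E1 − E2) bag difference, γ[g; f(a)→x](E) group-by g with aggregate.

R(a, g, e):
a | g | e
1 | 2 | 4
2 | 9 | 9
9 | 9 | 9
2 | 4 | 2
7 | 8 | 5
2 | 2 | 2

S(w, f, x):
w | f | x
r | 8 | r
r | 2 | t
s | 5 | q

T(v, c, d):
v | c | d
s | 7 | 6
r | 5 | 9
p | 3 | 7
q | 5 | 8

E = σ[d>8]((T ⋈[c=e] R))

σ filters on d, owned by the left side.
E' = (σ[d>8](T) ⋈[c=e] R)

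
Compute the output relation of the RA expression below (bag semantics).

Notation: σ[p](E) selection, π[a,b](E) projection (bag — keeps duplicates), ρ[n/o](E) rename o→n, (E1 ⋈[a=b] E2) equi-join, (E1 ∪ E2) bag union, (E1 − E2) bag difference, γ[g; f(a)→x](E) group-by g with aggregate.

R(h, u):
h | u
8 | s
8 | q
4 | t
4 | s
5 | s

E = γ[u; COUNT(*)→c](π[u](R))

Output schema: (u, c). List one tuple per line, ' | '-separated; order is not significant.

Per-node cardinality:
  R → 5
  π[u](R) → 5
  γ[u; COUNT(*)→c](π[u](R)) → 3

== RESULT ==
u | c
q | 1
s | 3
t | 1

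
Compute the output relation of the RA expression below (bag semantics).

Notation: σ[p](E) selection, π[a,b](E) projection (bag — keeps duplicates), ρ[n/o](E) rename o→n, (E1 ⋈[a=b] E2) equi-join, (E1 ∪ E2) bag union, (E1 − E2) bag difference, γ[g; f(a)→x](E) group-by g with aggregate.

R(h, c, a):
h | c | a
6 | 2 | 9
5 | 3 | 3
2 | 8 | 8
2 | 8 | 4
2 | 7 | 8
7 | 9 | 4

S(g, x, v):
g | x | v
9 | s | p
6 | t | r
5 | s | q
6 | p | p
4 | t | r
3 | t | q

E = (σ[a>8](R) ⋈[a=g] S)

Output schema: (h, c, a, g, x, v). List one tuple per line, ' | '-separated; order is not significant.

Row counts bottom-up:
  R → 6
  σ[a>8](R) → 1
  S → 6
  (σ[a>8](R) ⋈[a=g] S) → 1

== RESULT ==
h | c | a | g | x | v
6 | 2 | 9 | 9 | s | p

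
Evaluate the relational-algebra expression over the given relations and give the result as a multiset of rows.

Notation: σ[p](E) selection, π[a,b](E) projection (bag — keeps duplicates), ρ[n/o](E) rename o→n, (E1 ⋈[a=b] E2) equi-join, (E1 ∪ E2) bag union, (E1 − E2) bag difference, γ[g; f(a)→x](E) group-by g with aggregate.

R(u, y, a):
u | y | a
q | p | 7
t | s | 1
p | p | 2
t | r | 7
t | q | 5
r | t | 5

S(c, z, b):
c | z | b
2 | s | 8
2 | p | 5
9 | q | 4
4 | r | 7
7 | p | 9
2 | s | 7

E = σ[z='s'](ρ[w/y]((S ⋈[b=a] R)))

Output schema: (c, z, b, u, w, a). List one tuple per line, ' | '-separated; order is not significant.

Stepwise |·|:
  S → 6
  R → 6
  (S ⋈[b=a] R) → 6
  ρ[w/y]((S ⋈[b=a] R)) → 6
  σ[z='s'](ρ[w/y]((S ⋈[b=a] R))) → 2

== RESULT ==
c | z | b | u | w | a
2 | s | 7 | q | p | 7
2 | s | 7 | t | r | 7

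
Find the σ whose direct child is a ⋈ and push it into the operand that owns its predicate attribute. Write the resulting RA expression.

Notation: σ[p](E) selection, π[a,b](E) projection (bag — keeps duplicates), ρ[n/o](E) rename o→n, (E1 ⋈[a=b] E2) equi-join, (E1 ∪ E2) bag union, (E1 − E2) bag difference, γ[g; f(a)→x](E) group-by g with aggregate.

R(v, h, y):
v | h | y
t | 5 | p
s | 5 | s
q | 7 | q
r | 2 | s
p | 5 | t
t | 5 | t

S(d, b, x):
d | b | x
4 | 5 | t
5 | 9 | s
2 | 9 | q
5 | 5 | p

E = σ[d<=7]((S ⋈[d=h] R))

σ filters on d, owned by the left side.
E' = (σ[d<=7](S) ⋈[d=h] R)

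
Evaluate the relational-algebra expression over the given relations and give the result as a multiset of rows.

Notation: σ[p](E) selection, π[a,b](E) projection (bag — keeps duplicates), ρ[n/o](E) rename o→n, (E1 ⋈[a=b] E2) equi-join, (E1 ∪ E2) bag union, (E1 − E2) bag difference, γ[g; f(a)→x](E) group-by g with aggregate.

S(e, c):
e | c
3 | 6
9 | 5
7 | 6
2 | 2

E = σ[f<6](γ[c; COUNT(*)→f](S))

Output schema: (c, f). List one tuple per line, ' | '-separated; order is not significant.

Subexpression sizes:
  S → 4
  γ[c; COUNT(*)→f](S) → 3
  σ[f<6](γ[c; COUNT(*)→f](S)) → 3

== RESULT ==
c | f
2 | 1
5 | 1
6 | 2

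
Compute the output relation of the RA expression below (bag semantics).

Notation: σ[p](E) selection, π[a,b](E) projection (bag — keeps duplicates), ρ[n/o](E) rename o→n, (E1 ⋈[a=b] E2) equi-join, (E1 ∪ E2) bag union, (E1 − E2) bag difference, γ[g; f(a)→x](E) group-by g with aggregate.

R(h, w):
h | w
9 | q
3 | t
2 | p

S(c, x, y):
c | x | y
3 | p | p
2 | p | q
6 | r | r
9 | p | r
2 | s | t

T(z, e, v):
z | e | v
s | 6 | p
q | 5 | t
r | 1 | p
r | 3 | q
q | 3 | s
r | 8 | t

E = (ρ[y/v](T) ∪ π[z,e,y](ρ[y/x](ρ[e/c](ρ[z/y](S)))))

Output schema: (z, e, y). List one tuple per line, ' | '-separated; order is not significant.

Row counts bottom-up:
  T → 6
  ρ[y/v](T) → 6
  S → 5
  ρ[z/y](S) → 5
  ρ[e/c](ρ[z/y](S)) → 5
  ρ[y/x](ρ[e/c](ρ[z/y](S))) → 5
  π[z,e,y](ρ[y/x](ρ[e/c](ρ[z/y](S)))) → 5
  (ρ[y/v](T) ∪ π[z,e,y](ρ[y/x](ρ[e/c](ρ[z/y](S))))) → 11

== RESULT ==
z | e | y
p | 3 | p
q | 2 | p
q | 3 | s
q | 5 | t
r | 1 | p
r | 3 | q
r | 6 | r
r | 8 | t
r | 9 | p
s | 6 | p
t | 2 | s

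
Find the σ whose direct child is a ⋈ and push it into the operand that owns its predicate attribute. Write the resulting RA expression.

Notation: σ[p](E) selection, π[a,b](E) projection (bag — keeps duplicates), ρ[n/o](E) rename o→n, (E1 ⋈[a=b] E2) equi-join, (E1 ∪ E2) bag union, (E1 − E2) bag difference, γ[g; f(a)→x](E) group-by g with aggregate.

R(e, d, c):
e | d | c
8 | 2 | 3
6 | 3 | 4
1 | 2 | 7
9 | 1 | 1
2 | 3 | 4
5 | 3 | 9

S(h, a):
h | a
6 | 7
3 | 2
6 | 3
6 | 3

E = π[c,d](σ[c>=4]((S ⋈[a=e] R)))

σ filters on c, owned by the right side.
E' = π[c,d]((S ⋈[a=e] σ[c>=4](R)))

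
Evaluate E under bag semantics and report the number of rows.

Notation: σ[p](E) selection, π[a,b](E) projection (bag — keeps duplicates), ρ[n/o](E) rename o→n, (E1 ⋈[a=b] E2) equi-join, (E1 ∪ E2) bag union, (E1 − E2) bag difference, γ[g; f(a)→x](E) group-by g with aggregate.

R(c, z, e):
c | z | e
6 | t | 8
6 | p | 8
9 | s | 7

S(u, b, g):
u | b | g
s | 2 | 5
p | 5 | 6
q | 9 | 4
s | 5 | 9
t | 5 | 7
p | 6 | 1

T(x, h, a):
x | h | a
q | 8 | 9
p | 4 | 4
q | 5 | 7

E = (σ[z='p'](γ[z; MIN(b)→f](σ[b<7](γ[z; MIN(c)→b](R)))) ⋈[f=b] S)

Stepwise |·|:
  R → 3
  γ[z; MIN(c)→b](R) → 3
  σ[b<7](γ[z; MIN(c)→b](R)) → 2
  γ[z; MIN(b)→f](σ[b<7](γ[z; MIN(c)→b](R))) → 2
  σ[z='p'](γ[z; MIN(b)→f](σ[b<7](γ[z; MIN(c)→b](R)))) → 1
  S → 6
  (σ[z='p'](γ[z; MIN(b)→f](σ[b<7](γ[z; MIN(c)→b](R)))) ⋈[f=b] S) → 1

|E| = 1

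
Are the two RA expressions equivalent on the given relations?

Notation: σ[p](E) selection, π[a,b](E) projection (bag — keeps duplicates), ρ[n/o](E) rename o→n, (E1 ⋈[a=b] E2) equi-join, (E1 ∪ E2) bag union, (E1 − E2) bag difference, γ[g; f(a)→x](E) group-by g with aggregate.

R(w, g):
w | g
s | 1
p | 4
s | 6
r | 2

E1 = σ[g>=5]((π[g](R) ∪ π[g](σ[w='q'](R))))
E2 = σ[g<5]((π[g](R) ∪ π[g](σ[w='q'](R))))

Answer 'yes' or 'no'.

E1 per-node cardinality:
  R → 4
  π[g](R) → 4
  R → 4
  σ[w='q'](R) → 0
  π[g](σ[w='q'](R)) → 0
  (π[g](R) ∪ π[g](σ[w='q'](R))) → 4
  σ[g>=5]((π[g](R) ∪ π[g](σ[w='q'](R)))) → 1
E2 per-node cardinality:
  R → 4
  π[g](R) → 4
  R → 4
  σ[w='q'](R) → 0
  π[g](σ[w='q'](R)) → 0
  (π[g](R) ∪ π[g](σ[w='q'](R))) → 4
  σ[g<5]((π[g](R) ∪ π[g](σ[w='q'](R)))) → 3

E1 result:
g
6
E2 result:
g
1
2
4
Witness: (6,) appears 1× in E1 but 0× in E2.

no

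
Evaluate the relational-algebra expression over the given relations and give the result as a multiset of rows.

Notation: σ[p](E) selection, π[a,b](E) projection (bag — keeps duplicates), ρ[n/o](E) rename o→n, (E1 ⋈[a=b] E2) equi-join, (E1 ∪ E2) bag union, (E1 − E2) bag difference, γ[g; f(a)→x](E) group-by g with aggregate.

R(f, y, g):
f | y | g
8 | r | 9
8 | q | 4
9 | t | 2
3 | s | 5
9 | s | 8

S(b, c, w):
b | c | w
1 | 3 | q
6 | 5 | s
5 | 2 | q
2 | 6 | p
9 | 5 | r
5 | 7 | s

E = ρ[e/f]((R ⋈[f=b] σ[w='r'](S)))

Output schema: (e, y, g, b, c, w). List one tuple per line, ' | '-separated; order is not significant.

Per-node cardinality:
  R → 5
  S → 6
  σ[w='r'](S) → 1
  (R ⋈[f=b] σ[w='r'](S)) → 2
  ρ[e/f]((R ⋈[f=b] σ[w='r'](S))) → 2

== RESULT ==
e | y | g | b | c | w
9 | s | 8 | 9 | 5 | r
9 | t | 2 | 9 | 5 | r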